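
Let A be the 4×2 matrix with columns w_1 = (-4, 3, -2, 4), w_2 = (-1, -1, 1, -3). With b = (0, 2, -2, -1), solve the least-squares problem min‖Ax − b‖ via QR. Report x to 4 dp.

w_1 = (-4, 3, -2, 4); ‖w_1‖ = 6.7082, so q_1 = (-0.5963, 0.4472, -0.2981, 0.5963).
q_1·w_2 = (-0.5963)·(-1) + 0.4472·(-1) + (-0.2981)·1 + 0.5963·(-3) = -1.9379.
u_2 = w_2 + 1.9379·q_1 = (-2.1556, -0.1333, 0.4222, -1.8444).
‖u_2‖ = 2.8713, so q_2 = (-0.7507, -0.0464, 0.1470, -0.6424).
Qᵀb = (0.8944, 0.2554).
Back-substitute: x_2 = 0.2554/2.8713 = 0.0889.
x_1 = (0.8944 + 1.9379·0.0889)/6.7082 = 0.1590.

x = (0.1590, 0.0889)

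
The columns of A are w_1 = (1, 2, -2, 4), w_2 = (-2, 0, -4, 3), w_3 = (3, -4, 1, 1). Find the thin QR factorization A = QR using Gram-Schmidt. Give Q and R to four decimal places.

w_1 = (1, 2, -2, 4); ‖w_1‖ = 5.0000, so q_1 = (0.2000, 0.4000, -0.4000, 0.8000).
q_1·w_2 = 0.2000·(-2) + 0.4000·0 + (-0.4000)·(-4) + 0.8000·3 = 3.6000.
u_2 = w_2 − 3.6000·q_1 = (-2.7200, -1.4400, -2.5600, 0.1200).
‖u_2‖ = 4.0050, so q_2 = (-0.6792, -0.3596, -0.6392, 0.0300).
q_1·w_3 = 0.2000·3 + 0.4000·(-4) + (-0.4000)·1 + 0.8000·1 = -0.6000; q_2·w_3 = (-0.6792)·3 + (-0.3596)·(-4) + (-0.6392)·1 + 0.0300·1 = -1.2085.
u_3 = w_3 + 0.6000·q_1 + 1.2085·q_2 = (2.2993, -4.1945, -0.0125, 1.5162).
‖u_3‖ = 5.0179, so q_3 = (0.4582, -0.8359, -0.0025, 0.3022).

Q = [[0.2000, -0.6792, 0.4582], [0.4000, -0.3596, -0.8359], [-0.4000, -0.6392, -0.0025], [0.8000, 0.0300, 0.3022]], R = [[5.0000, 3.6000, -0.6000], [0.0000, 4.0050, -1.2085], [0.0000, 0.0000, 5.0179]]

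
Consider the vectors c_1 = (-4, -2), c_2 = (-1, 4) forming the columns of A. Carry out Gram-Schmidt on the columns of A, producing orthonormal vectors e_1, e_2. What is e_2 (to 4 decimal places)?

c_1 = (-4, -2); ‖c_1‖ = 4.4721, so e_1 = (-0.8944, -0.4472).
e_1·c_2 = (-0.8944)·(-1) + (-0.4472)·4 = -0.8944.
u_2 = c_2 + 0.8944·e_1 = (-1.8000, 3.6000).
‖u_2‖ = 4.0249, so e_2 = (-0.4472, 0.8944).

e_2 = (-0.4472, 0.8944)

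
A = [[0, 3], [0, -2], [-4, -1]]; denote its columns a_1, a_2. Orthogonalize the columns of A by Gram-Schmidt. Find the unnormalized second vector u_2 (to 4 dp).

u_2 = (3.0000, -2.0000, 0.0000)

a_1 = (0, 0, -4); ‖a_1‖ = 4.0000, so e_1 = (0.0000, 0.0000, -1.0000).
e_1·a_2 = 0.0000·3 + 0.0000·(-2) + (-1.0000)·(-1) = 1.0000.
u_2 = a_2 − 1.0000·e_1 = (3.0000, -2.0000, 0.0000).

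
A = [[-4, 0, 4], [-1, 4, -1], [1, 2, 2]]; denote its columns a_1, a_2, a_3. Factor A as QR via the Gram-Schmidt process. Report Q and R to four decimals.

a_1 = (-4, -1, 1); ‖a_1‖ = 4.2426, so q_1 = (-0.9428, -0.2357, 0.2357).
q_1·a_2 = (-0.9428)·0 + (-0.2357)·4 + 0.2357·2 = -0.4714.
u_2 = a_2 + 0.4714·q_1 = (-0.4444, 3.8889, 2.1111).
‖u_2‖ = 4.4472, so q_2 = (-0.0999, 0.8745, 0.4747).
q_1·a_3 = (-0.9428)·4 + (-0.2357)·(-1) + 0.2357·2 = -3.0641; q_2·a_3 = (-0.0999)·4 + 0.8745·(-1) + 0.4747·2 = -0.3248.
u_3 = a_3 + 3.0641·q_1 + 0.3248·q_2 = (1.0787, -1.4382, 2.8764).
‖u_3‖ = 3.3920, so q_3 = (0.3180, -0.4240, 0.8480).

Q = [[-0.9428, -0.0999, 0.3180], [-0.2357, 0.8745, -0.4240], [0.2357, 0.4747, 0.8480]], R = [[4.2426, -0.4714, -3.0641], [0.0000, 4.4472, -0.3248], [0.0000, 0.0000, 3.3920]]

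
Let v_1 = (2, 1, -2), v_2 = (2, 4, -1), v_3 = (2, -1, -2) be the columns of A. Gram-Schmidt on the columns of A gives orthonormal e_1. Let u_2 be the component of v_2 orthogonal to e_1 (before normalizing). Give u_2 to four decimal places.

u_2 = (-0.2222, 2.8889, 1.2222)

e_1 = v_1/‖v_1‖ = (2, 1, -2)/3.0000 = (0.6667, 0.3333, -0.6667).
r_{12} = e_1·v_2 = 3.3333.
u_2 = v_2 − 3.3333·e_1 = (-0.2222, 2.8889, 1.2222).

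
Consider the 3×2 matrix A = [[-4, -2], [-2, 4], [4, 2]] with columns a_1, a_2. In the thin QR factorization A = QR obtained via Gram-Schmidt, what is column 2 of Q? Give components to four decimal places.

a_1 = (-4, -2, 4); ‖a_1‖ = 6.0000, so q_1 = (-0.6667, -0.3333, 0.6667).
q_1·a_2 = (-0.6667)·(-2) + (-0.3333)·4 + 0.6667·2 = 1.3333.
u_2 = a_2 − 1.3333·q_1 = (-1.1111, 4.4444, 1.1111).
‖u_2‖ = 4.7140, so q_2 = (-0.2357, 0.9428, 0.2357).

q_2 = (-0.2357, 0.9428, 0.2357)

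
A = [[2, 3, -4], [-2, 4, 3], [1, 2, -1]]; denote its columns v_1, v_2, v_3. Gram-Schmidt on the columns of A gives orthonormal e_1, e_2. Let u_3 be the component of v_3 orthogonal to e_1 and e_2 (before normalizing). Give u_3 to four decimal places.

u_3 = (-0.4598, -0.0575, 0.8046)

v_1 = (2, -2, 1); ‖v_1‖ = 3.0000, so e_1 = (0.6667, -0.6667, 0.3333).
e_1·v_2 = 0.6667·3 + (-0.6667)·4 + 0.3333·2 = 0.0000.
u_2 = v_2 − 0.0000·e_1 = (3.0000, 4.0000, 2.0000).
‖u_2‖ = 5.3852, so e_2 = (0.5571, 0.7428, 0.3714).
e_1·v_3 = 0.6667·(-4) + (-0.6667)·3 + 0.3333·(-1) = -5.0000; e_2·v_3 = 0.5571·(-4) + 0.7428·3 + 0.3714·(-1) = -0.3714.
u_3 = v_3 + 5.0000·e_1 + 0.3714·e_2 = (-0.4598, -0.0575, 0.8046).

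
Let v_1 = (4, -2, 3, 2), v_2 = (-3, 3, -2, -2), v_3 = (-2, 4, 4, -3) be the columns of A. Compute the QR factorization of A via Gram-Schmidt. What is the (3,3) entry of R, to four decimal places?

r_{33} = 4.0968

v_1 = (4, -2, 3, 2); ‖v_1‖ = 5.7446, so q_1 = (0.6963, -0.3482, 0.5222, 0.3482).
q_1·v_2 = 0.6963·(-3) + (-0.3482)·3 + 0.5222·(-2) + 0.3482·(-2) = -4.8742.
u_2 = v_2 + 4.8742·q_1 = (0.3939, 1.3030, 0.5455, -0.3030).
‖u_2‖ = 1.4975, so q_2 = (0.2631, 0.8702, 0.3643, -0.2024).
q_1·v_3 = 0.6963·(-2) + (-0.3482)·4 + 0.5222·4 + 0.3482·(-3) = -1.7408; q_2·v_3 = 0.2631·(-2) + 0.8702·4 + 0.3643·4 + (-0.2024)·(-3) = 5.0186.
u_3 = v_3 + 1.7408·q_1 − 5.0186·q_2 = (-2.1081, -0.9730, 3.0811, -1.3784).
r_{33} = ‖u_3‖ = 4.0968.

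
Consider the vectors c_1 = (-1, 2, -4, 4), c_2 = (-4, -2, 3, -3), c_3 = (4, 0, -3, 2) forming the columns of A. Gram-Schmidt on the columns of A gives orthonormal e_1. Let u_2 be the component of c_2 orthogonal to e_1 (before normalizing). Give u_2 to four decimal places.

u_2 = (-4.6486, -0.7027, 0.4054, -0.4054)

c_1 = (-1, 2, -4, 4); ‖c_1‖ = 6.0828, so e_1 = (-0.1644, 0.3288, -0.6576, 0.6576).
e_1·c_2 = (-0.1644)·(-4) + 0.3288·(-2) + (-0.6576)·3 + 0.6576·(-3) = -3.9456.
u_2 = c_2 + 3.9456·e_1 = (-4.6486, -0.7027, 0.4054, -0.4054).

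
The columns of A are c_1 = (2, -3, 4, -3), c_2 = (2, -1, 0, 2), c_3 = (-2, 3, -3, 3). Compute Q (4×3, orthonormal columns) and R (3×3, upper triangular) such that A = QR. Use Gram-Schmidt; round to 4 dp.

Q = [[0.3244, 0.6501, -0.2469], [-0.4867, -0.3075, 0.4013], [0.6489, -0.0351, 0.7601], [-0.4867, 0.6940, 0.4476]], R = [[6.1644, 0.1622, -5.5155], [0.0000, 2.9956, -0.0351], [0.0000, 0.0000, 0.7601]]

c_1 = (2, -3, 4, -3); ‖c_1‖ = 6.1644, so e_1 = (0.3244, -0.4867, 0.6489, -0.4867).
e_1·c_2 = 0.3244·2 + (-0.4867)·(-1) + 0.6489·0 + (-0.4867)·2 = 0.1622.
u_2 = c_2 − 0.1622·e_1 = (1.9474, -0.9211, -0.1053, 2.0789).
‖u_2‖ = 2.9956, so e_2 = (0.6501, -0.3075, -0.0351, 0.6940).
e_1·c_3 = 0.3244·(-2) + (-0.4867)·3 + 0.6489·(-3) + (-0.4867)·3 = -5.5155; e_2·c_3 = 0.6501·(-2) + (-0.3075)·3 + (-0.0351)·(-3) + 0.6940·3 = -0.0351.
u_3 = c_3 + 5.5155·e_1 + 0.0351·e_2 = (-0.1877, 0.3050, 0.5777, 0.3402).
‖u_3‖ = 0.7601, so e_3 = (-0.2469, 0.4013, 0.7601, 0.4476).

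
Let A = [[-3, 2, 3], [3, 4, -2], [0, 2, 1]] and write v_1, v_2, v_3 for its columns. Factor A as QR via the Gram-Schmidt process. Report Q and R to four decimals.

Q = [[-0.7071, 0.6396, -0.3015], [0.7071, 0.6396, -0.3015], [0.0000, 0.4264, 0.9045]], R = [[4.2426, 1.4142, -3.5355], [0.0000, 4.6904, 1.0660], [0.0000, 0.0000, 0.6030]]

e_1 = v_1/‖v_1‖ = (-3, 3, 0)/4.2426 = (-0.7071, 0.7071, 0.0000).
r_{12} = e_1·v_2 = 1.4142.
u_2 = v_2 − 1.4142·e_1 = (3.0000, 3.0000, 2.0000).
‖u_2‖ = 4.6904, so e_2 = (0.6396, 0.6396, 0.4264).
r_{13} = e_1·v_3 = -3.5355; r_{23} = e_2·v_3 = 1.0660.
u_3 = v_3 + 3.5355·e_1 − 1.0660·e_2 = (-0.1818, -0.1818, 0.5455).
‖u_3‖ = 0.6030, so e_3 = (-0.3015, -0.3015, 0.9045).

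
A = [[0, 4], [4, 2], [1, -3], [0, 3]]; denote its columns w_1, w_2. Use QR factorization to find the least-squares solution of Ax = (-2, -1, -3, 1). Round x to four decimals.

w_1 = (0, 4, 1, 0); ‖w_1‖ = 4.1231, so q_1 = (0.0000, 0.9701, 0.2425, 0.0000).
q_1·w_2 = 0.0000·4 + 0.9701·2 + 0.2425·(-3) + 0.0000·3 = 1.2127.
u_2 = w_2 − 1.2127·q_1 = (4.0000, 0.8235, -3.2941, 3.0000).
‖u_2‖ = 6.0440, so q_2 = (0.6618, 0.1363, -0.5450, 0.4964).
Qᵀb = (-1.6977, 0.6716).
Back-substitute: x_2 = 0.6716/6.0440 = 0.1111.
x_1 = (-1.6977 − 1.2127·0.1111)/4.1231 = -0.4444.

x = (-0.4444, 0.1111)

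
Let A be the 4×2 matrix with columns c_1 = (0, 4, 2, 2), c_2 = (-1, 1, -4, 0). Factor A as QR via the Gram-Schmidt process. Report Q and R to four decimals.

Q = [[0.0000, -0.2402], [0.8165, 0.4003], [0.4082, -0.8807], [0.4082, 0.0801]], R = [[4.8990, -0.8165], [0.0000, 4.1633]]

c_1 = (0, 4, 2, 2); ‖c_1‖ = 4.8990, so q_1 = (0.0000, 0.8165, 0.4082, 0.4082).
q_1·c_2 = 0.0000·(-1) + 0.8165·1 + 0.4082·(-4) + 0.4082·0 = -0.8165.
u_2 = c_2 + 0.8165·q_1 = (-1.0000, 1.6667, -3.6667, 0.3333).
‖u_2‖ = 4.1633, so q_2 = (-0.2402, 0.4003, -0.8807, 0.0801).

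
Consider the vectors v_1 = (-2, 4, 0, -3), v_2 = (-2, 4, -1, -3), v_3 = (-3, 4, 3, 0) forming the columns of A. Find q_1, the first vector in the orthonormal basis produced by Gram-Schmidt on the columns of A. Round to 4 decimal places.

q_1 = (-0.3714, 0.7428, 0.0000, -0.5571)

v_1 = (-2, 4, 0, -3); ‖v_1‖ = 5.3852, so q_1 = (-0.3714, 0.7428, 0.0000, -0.5571).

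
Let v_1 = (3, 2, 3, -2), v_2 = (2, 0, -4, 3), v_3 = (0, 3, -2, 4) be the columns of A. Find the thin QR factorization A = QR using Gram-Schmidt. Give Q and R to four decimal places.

Q = [[0.5883, 0.6988, -0.3666], [0.3922, 0.1906, 0.7627], [0.5883, -0.5400, 0.1900], [-0.3922, 0.4288, 0.4978]], R = [[5.0990, -2.3534, -1.5689], [0.0000, 4.8437, 3.3668], [0.0000, 0.0000, 3.8991]]

v_1 = (3, 2, 3, -2); ‖v_1‖ = 5.0990, so q_1 = (0.5883, 0.3922, 0.5883, -0.3922).
q_1·v_2 = 0.5883·2 + 0.3922·0 + 0.5883·(-4) + (-0.3922)·3 = -2.3534.
u_2 = v_2 + 2.3534·q_1 = (3.3846, 0.9231, -2.6154, 2.0769).
‖u_2‖ = 4.8437, so q_2 = (0.6988, 0.1906, -0.5400, 0.4288).
q_1·v_3 = 0.5883·0 + 0.3922·3 + 0.5883·(-2) + (-0.3922)·4 = -1.5689; q_2·v_3 = 0.6988·0 + 0.1906·3 + (-0.5400)·(-2) + 0.4288·4 = 3.3668.
u_3 = v_3 + 1.5689·q_1 − 3.3668·q_2 = (-1.4295, 2.9738, 0.7410, 1.9410).
‖u_3‖ = 3.8991, so q_3 = (-0.3666, 0.7627, 0.1900, 0.4978).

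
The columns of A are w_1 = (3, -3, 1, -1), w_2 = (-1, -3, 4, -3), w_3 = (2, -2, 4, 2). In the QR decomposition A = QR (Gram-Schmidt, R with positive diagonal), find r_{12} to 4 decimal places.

r_{12} = 2.9069

w_1 = (3, -3, 1, -1); ‖w_1‖ = 4.4721, so q_1 = (0.6708, -0.6708, 0.2236, -0.2236).
r_{12} = q_1·w_2 = 2.9069.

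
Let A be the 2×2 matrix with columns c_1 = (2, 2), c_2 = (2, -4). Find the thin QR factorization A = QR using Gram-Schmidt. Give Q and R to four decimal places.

Q = [[0.7071, 0.7071], [0.7071, -0.7071]], R = [[2.8284, -1.4142], [0.0000, 4.2426]]

q_1 = c_1/‖c_1‖ = (2, 2)/2.8284 = (0.7071, 0.7071).
r_{12} = q_1·c_2 = -1.4142.
u_2 = c_2 + 1.4142·q_1 = (3.0000, -3.0000).
‖u_2‖ = 4.2426, so q_2 = (0.7071, -0.7071).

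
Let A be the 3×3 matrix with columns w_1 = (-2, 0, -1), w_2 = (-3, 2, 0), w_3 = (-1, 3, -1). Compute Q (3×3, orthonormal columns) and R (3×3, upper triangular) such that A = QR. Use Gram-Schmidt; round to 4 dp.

w_1 = (-2, 0, -1); ‖w_1‖ = 2.2361, so e_1 = (-0.8944, 0.0000, -0.4472).
e_1·w_2 = (-0.8944)·(-3) + 0.0000·2 + (-0.4472)·0 = 2.6833.
u_2 = w_2 − 2.6833·e_1 = (-0.6000, 2.0000, 1.2000).
‖u_2‖ = 2.4083, so e_2 = (-0.2491, 0.8305, 0.4983).
e_1·w_3 = (-0.8944)·(-1) + 0.0000·3 + (-0.4472)·(-1) = 1.3416; e_2·w_3 = (-0.2491)·(-1) + 0.8305·3 + 0.4983·(-1) = 2.2422.
u_3 = w_3 − 1.3416·e_1 − 2.2422·e_2 = (0.7586, 1.1379, -1.5172).
‖u_3‖ = 2.0426, so e_3 = (0.3714, 0.5571, -0.7428).

Q = [[-0.8944, -0.2491, 0.3714], [0.0000, 0.8305, 0.5571], [-0.4472, 0.4983, -0.7428]], R = [[2.2361, 2.6833, 1.3416], [0.0000, 2.4083, 2.2422], [0.0000, 0.0000, 2.0426]]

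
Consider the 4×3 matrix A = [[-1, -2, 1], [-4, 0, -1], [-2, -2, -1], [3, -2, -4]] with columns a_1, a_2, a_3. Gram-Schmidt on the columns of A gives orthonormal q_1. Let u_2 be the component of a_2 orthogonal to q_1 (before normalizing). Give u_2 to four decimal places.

u_2 = (-2.0000, 0.0000, -2.0000, -2.0000)

a_1 = (-1, -4, -2, 3); ‖a_1‖ = 5.4772, so q_1 = (-0.1826, -0.7303, -0.3651, 0.5477).
q_1·a_2 = (-0.1826)·(-2) + (-0.7303)·0 + (-0.3651)·(-2) + 0.5477·(-2) = 0.0000.
u_2 = a_2 + 0.0000·q_1 = (-2.0000, 0.0000, -2.0000, -2.0000).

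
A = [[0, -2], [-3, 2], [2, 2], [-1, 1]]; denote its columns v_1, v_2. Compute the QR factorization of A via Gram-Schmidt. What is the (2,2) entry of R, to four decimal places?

r_{22} = 3.5153

v_1 = (0, -3, 2, -1); ‖v_1‖ = 3.7417, so q_1 = (0.0000, -0.8018, 0.5345, -0.2673).
q_1·v_2 = 0.0000·(-2) + (-0.8018)·2 + 0.5345·2 + (-0.2673)·1 = -0.8018.
u_2 = v_2 + 0.8018·q_1 = (-2.0000, 1.3571, 2.4286, 0.7857).
r_{22} = ‖u_2‖ = 3.5153.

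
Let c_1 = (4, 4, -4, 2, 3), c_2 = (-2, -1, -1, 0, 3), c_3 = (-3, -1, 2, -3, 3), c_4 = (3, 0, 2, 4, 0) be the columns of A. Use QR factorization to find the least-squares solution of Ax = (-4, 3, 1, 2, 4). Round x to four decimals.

c_1 = (4, 4, -4, 2, 3); ‖c_1‖ = 7.8102, so q_1 = (0.5121, 0.5121, -0.5121, 0.2561, 0.3841).
q_1·c_2 = 0.5121·(-2) + 0.5121·(-1) + (-0.5121)·(-1) + 0.2561·0 + 0.3841·3 = 0.1280.
u_2 = c_2 − 0.1280·q_1 = (-2.0656, -1.0656, -0.9344, -0.0328, 2.9508).
‖u_2‖ = 3.8709, so q_2 = (-0.5336, -0.2753, -0.2414, -0.0085, 0.7623).
q_1·c_3 = 0.5121·(-3) + 0.5121·(-1) + (-0.5121)·2 + 0.2561·(-3) + 0.3841·3 = -2.6888; q_2·c_3 = (-0.5336)·(-3) + (-0.2753)·(-1) + (-0.2414)·2 + (-0.0085)·(-3) + 0.7623·3 = 3.7057.
u_3 = c_3 + 2.6888·q_1 − 3.7057·q_2 = (0.3545, 1.3972, 1.5175, -2.2801, 1.2079).
‖u_3‖ = 3.3224, so q_3 = (0.1067, 0.4205, 0.4568, -0.6863, 0.3636).
q_1·c_4 = 0.5121·3 + 0.5121·0 + (-0.5121)·2 + 0.2561·4 + 0.3841·0 = 1.5364; q_2·c_4 = (-0.5336)·3 + (-0.2753)·0 + (-0.2414)·2 + (-0.0085)·4 + 0.7623·0 = -2.1175; q_3·c_4 = 0.1067·3 + 0.4205·0 + 0.4568·2 + (-0.6863)·4 + 0.3636·0 = -1.5115.
u_4 = c_4 − 1.5364·q_1 + 2.1175·q_2 + 1.5115·q_3 = (1.2444, -0.7342, 2.9661, 2.5513, 1.5736).
‖u_4‖ = 4.4577, so q_4 = (0.2792, -0.1647, 0.6654, 0.5723, 0.3530).
Qᵀb = (1.0243, 4.0996, 1.3732, 1.6114).
Back-substitute: x_4 = 1.6114/4.4577 = 0.3615.
x_3 = (1.3732 + 1.5115·0.3615)/3.3224 = 0.5778.
x_2 = (4.0996 − 3.7057·0.5778 + 2.1175·0.3615)/3.8709 = 0.7037.
x_1 = (1.0243 − 0.1280·0.7037 + 2.6888·0.5778 − 1.5364·0.3615)/7.8102 = 0.2474.

x = (0.2474, 0.7037, 0.5778, 0.3615)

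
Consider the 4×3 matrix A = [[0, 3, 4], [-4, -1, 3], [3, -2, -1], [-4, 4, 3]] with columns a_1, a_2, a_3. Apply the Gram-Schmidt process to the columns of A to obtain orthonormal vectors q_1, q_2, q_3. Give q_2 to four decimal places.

q_2 = (0.6382, -0.5863, -0.1453, 0.4773)

a_1 = (0, -4, 3, -4); ‖a_1‖ = 6.4031, so q_1 = (0.0000, -0.6247, 0.4685, -0.6247).
q_1·a_2 = 0.0000·3 + (-0.6247)·(-1) + 0.4685·(-2) + (-0.6247)·4 = -2.8111.
u_2 = a_2 + 2.8111·q_1 = (3.0000, -2.7561, -0.6829, 2.2439).
‖u_2‖ = 4.7008, so q_2 = (0.6382, -0.5863, -0.1453, 0.4773).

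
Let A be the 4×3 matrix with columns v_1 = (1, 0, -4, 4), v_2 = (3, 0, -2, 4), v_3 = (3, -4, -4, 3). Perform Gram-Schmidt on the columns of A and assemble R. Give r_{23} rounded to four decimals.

r_{23} = 1.3834

q_1 = v_1/‖v_1‖ = (1, 0, -4, 4)/5.7446 = (0.1741, 0.0000, -0.6963, 0.6963).
r_{12} = q_1·v_2 = 4.7001.
u_2 = v_2 − 4.7001·q_1 = (2.1818, 0.0000, 1.2727, 0.7273).
‖u_2‖ = 2.6285, so q_2 = (0.8301, 0.0000, 0.4842, 0.2767).
r_{23} = q_2·v_3 = 1.3834.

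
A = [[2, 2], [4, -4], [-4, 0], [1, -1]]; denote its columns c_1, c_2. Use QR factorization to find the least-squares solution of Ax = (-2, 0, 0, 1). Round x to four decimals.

x = (-0.2105, -0.3684)

c_1 = (2, 4, -4, 1); ‖c_1‖ = 6.0828, so e_1 = (0.3288, 0.6576, -0.6576, 0.1644).
e_1·c_2 = 0.3288·2 + 0.6576·(-4) + (-0.6576)·0 + 0.1644·(-1) = -2.1372.
u_2 = c_2 + 2.1372·e_1 = (2.7027, -2.5946, -1.4054, -0.6486).
‖u_2‖ = 4.0537, so e_2 = (0.6667, -0.6401, -0.3467, -0.1600).
Qᵀb = (-0.4932, -1.4935).
Back-substitute: x_2 = -1.4935/4.0537 = -0.3684.
x_1 = (-0.4932 + 2.1372·(-0.3684))/6.0828 = -0.2105.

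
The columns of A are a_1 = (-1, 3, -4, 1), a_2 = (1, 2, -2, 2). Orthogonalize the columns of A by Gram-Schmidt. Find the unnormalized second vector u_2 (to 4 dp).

a_1 = (-1, 3, -4, 1); ‖a_1‖ = 5.1962, so q_1 = (-0.1925, 0.5774, -0.7698, 0.1925).
q_1·a_2 = (-0.1925)·1 + 0.5774·2 + (-0.7698)·(-2) + 0.1925·2 = 2.8868.
u_2 = a_2 − 2.8868·q_1 = (1.5556, 0.3333, 0.2222, 1.4444).

u_2 = (1.5556, 0.3333, 0.2222, 1.4444)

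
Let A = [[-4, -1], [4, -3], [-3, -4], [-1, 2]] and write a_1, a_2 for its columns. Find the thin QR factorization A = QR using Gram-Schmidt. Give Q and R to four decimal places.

a_1 = (-4, 4, -3, -1); ‖a_1‖ = 6.4807, so e_1 = (-0.6172, 0.6172, -0.4629, -0.1543).
e_1·a_2 = (-0.6172)·(-1) + 0.6172·(-3) + (-0.4629)·(-4) + (-0.1543)·2 = 0.3086.
u_2 = a_2 − 0.3086·e_1 = (-0.8095, -3.1905, -3.8571, 2.0476).
‖u_2‖ = 5.4685, so e_2 = (-0.1480, -0.5834, -0.7053, 0.3744).

Q = [[-0.6172, -0.1480], [0.6172, -0.5834], [-0.4629, -0.7053], [-0.1543, 0.3744]], R = [[6.4807, 0.3086], [0.0000, 5.4685]]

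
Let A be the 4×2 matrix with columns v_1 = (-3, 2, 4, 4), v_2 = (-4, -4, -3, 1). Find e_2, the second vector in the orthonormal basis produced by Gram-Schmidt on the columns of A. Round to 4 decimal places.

v_1 = (-3, 2, 4, 4); ‖v_1‖ = 6.7082, so e_1 = (-0.4472, 0.2981, 0.5963, 0.5963).
e_1·v_2 = (-0.4472)·(-4) + 0.2981·(-4) + 0.5963·(-3) + 0.5963·1 = -0.5963.
u_2 = v_2 + 0.5963·e_1 = (-4.2667, -3.8222, -2.6444, 1.3556).
‖u_2‖ = 6.4533, so e_2 = (-0.6612, -0.5923, -0.4098, 0.2101).

e_2 = (-0.6612, -0.5923, -0.4098, 0.2101)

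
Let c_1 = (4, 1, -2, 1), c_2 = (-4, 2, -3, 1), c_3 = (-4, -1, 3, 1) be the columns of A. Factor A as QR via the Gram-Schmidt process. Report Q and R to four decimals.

c_1 = (4, 1, -2, 1); ‖c_1‖ = 4.6904, so q_1 = (0.8528, 0.2132, -0.4264, 0.2132).
q_1·c_2 = 0.8528·(-4) + 0.2132·2 + (-0.4264)·(-3) + 0.2132·1 = -1.4924.
u_2 = c_2 + 1.4924·q_1 = (-2.7273, 2.3182, -3.6364, 1.3182).
‖u_2‖ = 5.2700, so q_2 = (-0.5175, 0.4399, -0.6900, 0.2501).
q_1·c_3 = 0.8528·(-4) + 0.2132·(-1) + (-0.4264)·3 + 0.2132·1 = -4.6904; q_2·c_3 = (-0.5175)·(-4) + 0.4399·(-1) + (-0.6900)·3 + 0.2501·1 = -0.1898.
u_3 = c_3 + 4.6904·q_1 + 0.1898·q_2 = (-0.0982, 0.0835, 0.8691, 2.0475).
‖u_3‖ = 2.2280, so q_3 = (-0.0441, 0.0375, 0.3901, 0.9190).

Q = [[0.8528, -0.5175, -0.0441], [0.2132, 0.4399, 0.0375], [-0.4264, -0.6900, 0.3901], [0.2132, 0.2501, 0.9190]], R = [[4.6904, -1.4924, -4.6904], [0.0000, 5.2700, -0.1898], [0.0000, 0.0000, 2.2280]]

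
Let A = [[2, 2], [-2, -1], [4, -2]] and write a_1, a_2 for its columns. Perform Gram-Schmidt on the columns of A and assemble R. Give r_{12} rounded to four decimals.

a_1 = (2, -2, 4); ‖a_1‖ = 4.8990, so q_1 = (0.4082, -0.4082, 0.8165).
r_{12} = q_1·a_2 = -0.4082.

r_{12} = -0.4082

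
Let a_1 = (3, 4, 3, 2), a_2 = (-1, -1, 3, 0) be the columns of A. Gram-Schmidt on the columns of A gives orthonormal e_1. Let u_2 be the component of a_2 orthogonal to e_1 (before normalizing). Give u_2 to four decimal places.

u_2 = (-1.1579, -1.2105, 2.8421, -0.1053)

e_1 = a_1/‖a_1‖ = (3, 4, 3, 2)/6.1644 = (0.4867, 0.6489, 0.4867, 0.3244).
r_{12} = e_1·a_2 = 0.3244.
u_2 = a_2 − 0.3244·e_1 = (-1.1579, -1.2105, 2.8421, -0.1053).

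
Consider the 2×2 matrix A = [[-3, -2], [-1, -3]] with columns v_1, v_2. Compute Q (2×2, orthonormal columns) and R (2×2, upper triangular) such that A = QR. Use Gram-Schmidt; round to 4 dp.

Q = [[-0.9487, 0.3162], [-0.3162, -0.9487]], R = [[3.1623, 2.8460], [0.0000, 2.2136]]

v_1 = (-3, -1); ‖v_1‖ = 3.1623, so e_1 = (-0.9487, -0.3162).
e_1·v_2 = (-0.9487)·(-2) + (-0.3162)·(-3) = 2.8460.
u_2 = v_2 − 2.8460·e_1 = (0.7000, -2.1000).
‖u_2‖ = 2.2136, so e_2 = (0.3162, -0.9487).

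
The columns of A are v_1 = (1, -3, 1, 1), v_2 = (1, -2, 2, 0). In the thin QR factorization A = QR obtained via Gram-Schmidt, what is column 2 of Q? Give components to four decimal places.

e_2 = (0.1667, 0.1667, 0.8333, -0.5000)

v_1 = (1, -3, 1, 1); ‖v_1‖ = 3.4641, so e_1 = (0.2887, -0.8660, 0.2887, 0.2887).
e_1·v_2 = 0.2887·1 + (-0.8660)·(-2) + 0.2887·2 + 0.2887·0 = 2.5981.
u_2 = v_2 − 2.5981·e_1 = (0.2500, 0.2500, 1.2500, -0.7500).
‖u_2‖ = 1.5000, so e_2 = (0.1667, 0.1667, 0.8333, -0.5000).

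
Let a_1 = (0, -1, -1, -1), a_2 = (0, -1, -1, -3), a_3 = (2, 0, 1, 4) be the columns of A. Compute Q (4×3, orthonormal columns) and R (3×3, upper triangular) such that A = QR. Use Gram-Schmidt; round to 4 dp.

e_1 = a_1/‖a_1‖ = (0, -1, -1, -1)/1.7321 = (0.0000, -0.5774, -0.5774, -0.5774).
r_{12} = e_1·a_2 = 2.8868.
u_2 = a_2 − 2.8868·e_1 = (0.0000, 0.6667, 0.6667, -1.3333).
‖u_2‖ = 1.6330, so e_2 = (0.0000, 0.4082, 0.4082, -0.8165).
r_{13} = e_1·a_3 = -2.8868; r_{23} = e_2·a_3 = -2.8577.
u_3 = a_3 + 2.8868·e_1 + 2.8577·e_2 = (2.0000, -0.5000, 0.5000, 0.0000).
‖u_3‖ = 2.1213, so e_3 = (0.9428, -0.2357, 0.2357, 0.0000).

Q = [[0.0000, 0.0000, 0.9428], [-0.5774, 0.4082, -0.2357], [-0.5774, 0.4082, 0.2357], [-0.5774, -0.8165, 0.0000]], R = [[1.7321, 2.8868, -2.8868], [0.0000, 1.6330, -2.8577], [0.0000, 0.0000, 2.1213]]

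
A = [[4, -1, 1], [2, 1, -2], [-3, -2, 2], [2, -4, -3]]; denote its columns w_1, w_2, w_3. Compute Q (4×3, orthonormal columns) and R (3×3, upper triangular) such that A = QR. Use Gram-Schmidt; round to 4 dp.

Q = [[0.6963, -0.1111, 0.7029], [0.3482, 0.2679, -0.4090], [-0.5222, -0.5096, 0.3594], [0.3482, -0.8101, -0.4577]], R = [[5.7446, -0.6963, -2.0889], [0.0000, 4.6384, 0.7644], [0.0000, 0.0000, 3.6128]]

w_1 = (4, 2, -3, 2); ‖w_1‖ = 5.7446, so q_1 = (0.6963, 0.3482, -0.5222, 0.3482).
q_1·w_2 = 0.6963·(-1) + 0.3482·1 + (-0.5222)·(-2) + 0.3482·(-4) = -0.6963.
u_2 = w_2 + 0.6963·q_1 = (-0.5152, 1.2424, -2.3636, -3.7576).
‖u_2‖ = 4.6384, so q_2 = (-0.1111, 0.2679, -0.5096, -0.8101).
q_1·w_3 = 0.6963·1 + 0.3482·(-2) + (-0.5222)·2 + 0.3482·(-3) = -2.0889; q_2·w_3 = (-0.1111)·1 + 0.2679·(-2) + (-0.5096)·2 + (-0.8101)·(-3) = 0.7644.
u_3 = w_3 + 2.0889·q_1 − 0.7644·q_2 = (2.5394, -1.4775, 1.2986, -1.6535).
‖u_3‖ = 3.6128, so q_3 = (0.7029, -0.4090, 0.3594, -0.4577).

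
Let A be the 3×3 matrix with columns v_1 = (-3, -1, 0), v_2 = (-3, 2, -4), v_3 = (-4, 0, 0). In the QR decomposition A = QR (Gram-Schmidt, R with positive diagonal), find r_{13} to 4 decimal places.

r_{13} = 3.7947

q_1 = v_1/‖v_1‖ = (-3, -1, 0)/3.1623 = (-0.9487, -0.3162, 0.0000).
r_{13} = q_1·v_3 = 3.7947.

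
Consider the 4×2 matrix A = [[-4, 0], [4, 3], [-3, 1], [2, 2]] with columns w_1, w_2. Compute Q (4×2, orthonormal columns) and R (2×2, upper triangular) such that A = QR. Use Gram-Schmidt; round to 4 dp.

w_1 = (-4, 4, -3, 2); ‖w_1‖ = 6.7082, so q_1 = (-0.5963, 0.5963, -0.4472, 0.2981).
q_1·w_2 = (-0.5963)·0 + 0.5963·3 + (-0.4472)·1 + 0.2981·2 = 1.9379.
u_2 = w_2 − 1.9379·q_1 = (1.1556, 1.8444, 1.8667, 1.4222).
‖u_2‖ = 3.2007, so q_2 = (0.3610, 0.5763, 0.5832, 0.4443).

Q = [[-0.5963, 0.3610], [0.5963, 0.5763], [-0.4472, 0.5832], [0.2981, 0.4443]], R = [[6.7082, 1.9379], [0.0000, 3.2007]]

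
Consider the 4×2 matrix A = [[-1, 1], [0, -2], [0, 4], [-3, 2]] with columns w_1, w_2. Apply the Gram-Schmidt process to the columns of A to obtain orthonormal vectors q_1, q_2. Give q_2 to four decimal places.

q_2 = (0.0669, -0.4461, 0.8922, -0.0223)

w_1 = (-1, 0, 0, -3); ‖w_1‖ = 3.1623, so q_1 = (-0.3162, 0.0000, 0.0000, -0.9487).
q_1·w_2 = (-0.3162)·1 + 0.0000·(-2) + 0.0000·4 + (-0.9487)·2 = -2.2136.
u_2 = w_2 + 2.2136·q_1 = (0.3000, -2.0000, 4.0000, -0.1000).
‖u_2‖ = 4.4833, so q_2 = (0.0669, -0.4461, 0.8922, -0.0223).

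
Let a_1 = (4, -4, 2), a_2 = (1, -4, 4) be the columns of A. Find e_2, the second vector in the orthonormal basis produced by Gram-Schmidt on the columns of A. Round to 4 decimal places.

a_1 = (4, -4, 2); ‖a_1‖ = 6.0000, so e_1 = (0.6667, -0.6667, 0.3333).
e_1·a_2 = 0.6667·1 + (-0.6667)·(-4) + 0.3333·4 = 4.6667.
u_2 = a_2 − 4.6667·e_1 = (-2.1111, -0.8889, 2.4444).
‖u_2‖ = 3.3500, so e_2 = (-0.6302, -0.2653, 0.7297).

e_2 = (-0.6302, -0.2653, 0.7297)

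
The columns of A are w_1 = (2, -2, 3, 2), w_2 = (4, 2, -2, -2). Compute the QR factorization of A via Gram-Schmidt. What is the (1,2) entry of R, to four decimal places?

w_1 = (2, -2, 3, 2); ‖w_1‖ = 4.5826, so e_1 = (0.4364, -0.4364, 0.6547, 0.4364).
r_{12} = e_1·w_2 = -1.3093.

r_{12} = -1.3093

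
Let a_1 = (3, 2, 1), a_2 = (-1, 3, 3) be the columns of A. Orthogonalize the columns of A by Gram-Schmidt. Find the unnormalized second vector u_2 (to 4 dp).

u_2 = (-2.2857, 2.1429, 2.5714)

q_1 = a_1/‖a_1‖ = (3, 2, 1)/3.7417 = (0.8018, 0.5345, 0.2673).
r_{12} = q_1·a_2 = 1.6036.
u_2 = a_2 − 1.6036·q_1 = (-2.2857, 2.1429, 2.5714).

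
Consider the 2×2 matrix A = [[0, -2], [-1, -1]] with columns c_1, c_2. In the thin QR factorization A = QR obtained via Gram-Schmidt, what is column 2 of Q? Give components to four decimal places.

e_2 = (-1.0000, 0.0000)

c_1 = (0, -1); ‖c_1‖ = 1.0000, so e_1 = (0.0000, -1.0000).
e_1·c_2 = 0.0000·(-2) + (-1.0000)·(-1) = 1.0000.
u_2 = c_2 − 1.0000·e_1 = (-2.0000, 0.0000).
‖u_2‖ = 2.0000, so e_2 = (-1.0000, 0.0000).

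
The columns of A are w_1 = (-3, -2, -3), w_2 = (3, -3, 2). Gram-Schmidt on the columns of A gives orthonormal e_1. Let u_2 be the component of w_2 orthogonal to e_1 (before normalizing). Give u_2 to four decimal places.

e_1 = w_1/‖w_1‖ = (-3, -2, -3)/4.6904 = (-0.6396, -0.4264, -0.6396).
r_{12} = e_1·w_2 = -1.9188.
u_2 = w_2 + 1.9188·e_1 = (1.7727, -3.8182, 0.7727).

u_2 = (1.7727, -3.8182, 0.7727)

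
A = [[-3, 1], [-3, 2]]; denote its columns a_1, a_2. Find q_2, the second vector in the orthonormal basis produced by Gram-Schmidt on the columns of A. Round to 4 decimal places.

q_2 = (-0.7071, 0.7071)

q_1 = a_1/‖a_1‖ = (-3, -3)/4.2426 = (-0.7071, -0.7071).
r_{12} = q_1·a_2 = -2.1213.
u_2 = a_2 + 2.1213·q_1 = (-0.5000, 0.5000).
‖u_2‖ = 0.7071, so q_2 = (-0.7071, 0.7071).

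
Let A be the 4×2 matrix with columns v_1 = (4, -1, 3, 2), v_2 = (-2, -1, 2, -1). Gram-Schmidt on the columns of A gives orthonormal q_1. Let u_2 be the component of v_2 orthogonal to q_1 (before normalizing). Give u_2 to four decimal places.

u_2 = (-1.6000, -1.1000, 2.3000, -0.8000)

v_1 = (4, -1, 3, 2); ‖v_1‖ = 5.4772, so q_1 = (0.7303, -0.1826, 0.5477, 0.3651).
q_1·v_2 = 0.7303·(-2) + (-0.1826)·(-1) + 0.5477·2 + 0.3651·(-1) = -0.5477.
u_2 = v_2 + 0.5477·q_1 = (-1.6000, -1.1000, 2.3000, -0.8000).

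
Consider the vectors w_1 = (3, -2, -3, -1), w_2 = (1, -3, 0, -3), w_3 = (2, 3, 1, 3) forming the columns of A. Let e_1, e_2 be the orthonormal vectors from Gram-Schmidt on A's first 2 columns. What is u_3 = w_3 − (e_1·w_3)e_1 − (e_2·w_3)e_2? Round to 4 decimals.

w_1 = (3, -2, -3, -1); ‖w_1‖ = 4.7958, so e_1 = (0.6255, -0.4170, -0.6255, -0.2085).
e_1·w_2 = 0.6255·1 + (-0.4170)·(-3) + (-0.6255)·0 + (-0.2085)·(-3) = 2.5022.
u_2 = w_2 − 2.5022·e_1 = (-0.5652, -1.9565, 1.5652, -2.4783).
‖u_2‖ = 3.5692, so e_2 = (-0.1584, -0.5482, 0.4385, -0.6943).
e_1·w_3 = 0.6255·2 + (-0.4170)·3 + (-0.6255)·1 + (-0.2085)·3 = -1.2511; e_2·w_3 = (-0.1584)·2 + (-0.5482)·3 + 0.4385·1 + (-0.6943)·3 = -3.6057.
u_3 = w_3 + 1.2511·e_1 + 3.6057·e_2 = (2.2116, 0.5017, 1.7986, 0.2355).

u_3 = (2.2116, 0.5017, 1.7986, 0.2355)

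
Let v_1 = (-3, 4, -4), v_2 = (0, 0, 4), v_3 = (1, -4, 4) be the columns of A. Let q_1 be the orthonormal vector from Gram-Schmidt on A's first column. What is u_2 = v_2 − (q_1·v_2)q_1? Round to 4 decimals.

u_2 = (-1.1707, 1.5610, 2.4390)

v_1 = (-3, 4, -4); ‖v_1‖ = 6.4031, so q_1 = (-0.4685, 0.6247, -0.6247).
q_1·v_2 = (-0.4685)·0 + 0.6247·0 + (-0.6247)·4 = -2.4988.
u_2 = v_2 + 2.4988·q_1 = (-1.1707, 1.5610, 2.4390).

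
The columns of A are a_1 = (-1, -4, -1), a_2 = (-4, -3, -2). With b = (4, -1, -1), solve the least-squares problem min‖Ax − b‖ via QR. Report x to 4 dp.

x = (1.1465, -1.0909)

q_1 = a_1/‖a_1‖ = (-1, -4, -1)/4.2426 = (-0.2357, -0.9428, -0.2357).
r_{12} = q_1·a_2 = 4.2426.
u_2 = a_2 − 4.2426·q_1 = (-3.0000, 1.0000, -1.0000).
‖u_2‖ = 3.3166, so q_2 = (-0.9045, 0.3015, -0.3015).
Qᵀb = (0.2357, -3.6181).
Back-substitute: x_2 = -3.6181/3.3166 = -1.0909.
x_1 = (0.2357 − 4.2426·(-1.0909))/4.2426 = 1.1465.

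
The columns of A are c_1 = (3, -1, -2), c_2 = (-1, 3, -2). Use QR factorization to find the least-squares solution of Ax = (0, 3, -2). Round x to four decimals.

c_1 = (3, -1, -2); ‖c_1‖ = 3.7417, so q_1 = (0.8018, -0.2673, -0.5345).
q_1·c_2 = 0.8018·(-1) + (-0.2673)·3 + (-0.5345)·(-2) = -0.5345.
u_2 = c_2 + 0.5345·q_1 = (-0.5714, 2.8571, -2.2857).
‖u_2‖ = 3.7033, so q_2 = (-0.1543, 0.7715, -0.6172).
Qᵀb = (0.2673, 3.5490).
Back-substitute: x_2 = 3.5490/3.7033 = 0.9583.
x_1 = (0.2673 + 0.5345·0.9583)/3.7417 = 0.2083.

x = (0.2083, 0.9583)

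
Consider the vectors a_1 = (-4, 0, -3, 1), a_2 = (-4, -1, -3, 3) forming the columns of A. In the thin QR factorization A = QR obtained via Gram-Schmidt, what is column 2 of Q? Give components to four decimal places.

a_1 = (-4, 0, -3, 1); ‖a_1‖ = 5.0990, so q_1 = (-0.7845, 0.0000, -0.5883, 0.1961).
q_1·a_2 = (-0.7845)·(-4) + 0.0000·(-1) + (-0.5883)·(-3) + 0.1961·3 = 5.4913.
u_2 = a_2 − 5.4913·q_1 = (0.3077, -1.0000, 0.2308, 1.9231).
‖u_2‖ = 2.2014, so q_2 = (0.1398, -0.4543, 0.1048, 0.8736).

q_2 = (0.1398, -0.4543, 0.1048, 0.8736)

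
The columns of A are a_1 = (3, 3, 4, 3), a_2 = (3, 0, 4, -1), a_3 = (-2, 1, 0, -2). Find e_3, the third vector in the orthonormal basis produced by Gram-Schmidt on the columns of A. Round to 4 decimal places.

e_3 = (-0.5378, 0.6349, 0.2843, -0.4762)

a_1 = (3, 3, 4, 3); ‖a_1‖ = 6.5574, so e_1 = (0.4575, 0.4575, 0.6100, 0.4575).
e_1·a_2 = 0.4575·3 + 0.4575·0 + 0.6100·4 + 0.4575·(-1) = 3.3550.
u_2 = a_2 − 3.3550·e_1 = (1.4651, -1.5349, 1.9535, -2.5349).
‖u_2‖ = 3.8398, so e_2 = (0.3816, -0.3997, 0.5087, -0.6602).
e_1·a_3 = 0.4575·(-2) + 0.4575·1 + 0.6100·0 + 0.4575·(-2) = -1.3725; e_2·a_3 = 0.3816·(-2) + (-0.3997)·1 + 0.5087·0 + (-0.6602)·(-2) = 0.1575.
u_3 = a_3 + 1.3725·e_1 − 0.1575·e_2 = (-1.4322, 1.6909, 0.7571, -1.2681).
‖u_3‖ = 2.6630, so e_3 = (-0.5378, 0.6349, 0.2843, -0.4762).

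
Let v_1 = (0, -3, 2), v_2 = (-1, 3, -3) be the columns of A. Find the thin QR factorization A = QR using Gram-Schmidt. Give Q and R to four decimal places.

Q = [[0.0000, -0.7687], [-0.8321, -0.3548], [0.5547, -0.5322]], R = [[3.6056, -4.1603], [0.0000, 1.3009]]

v_1 = (0, -3, 2); ‖v_1‖ = 3.6056, so q_1 = (0.0000, -0.8321, 0.5547).
q_1·v_2 = 0.0000·(-1) + (-0.8321)·3 + 0.5547·(-3) = -4.1603.
u_2 = v_2 + 4.1603·q_1 = (-1.0000, -0.4615, -0.6923).
‖u_2‖ = 1.3009, so q_2 = (-0.7687, -0.3548, -0.5322).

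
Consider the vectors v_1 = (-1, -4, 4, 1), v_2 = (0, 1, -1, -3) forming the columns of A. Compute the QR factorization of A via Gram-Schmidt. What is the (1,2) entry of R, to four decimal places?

r_{12} = -1.8865

v_1 = (-1, -4, 4, 1); ‖v_1‖ = 5.8310, so e_1 = (-0.1715, -0.6860, 0.6860, 0.1715).
r_{12} = e_1·v_2 = -1.8865.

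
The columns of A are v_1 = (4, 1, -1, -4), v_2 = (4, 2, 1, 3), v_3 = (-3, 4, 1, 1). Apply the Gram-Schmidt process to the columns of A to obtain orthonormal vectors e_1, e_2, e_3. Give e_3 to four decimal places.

e_3 = (-0.3618, 0.9105, 0.1160, -0.1632)

v_1 = (4, 1, -1, -4); ‖v_1‖ = 5.8310, so e_1 = (0.6860, 0.1715, -0.1715, -0.6860).
e_1·v_2 = 0.6860·4 + 0.1715·2 + (-0.1715)·1 + (-0.6860)·3 = 0.8575.
u_2 = v_2 − 0.8575·e_1 = (3.4118, 1.8529, 1.1471, 3.5882).
‖u_2‖ = 5.4097, so e_2 = (0.6307, 0.3425, 0.2120, 0.6633).
e_1·v_3 = 0.6860·(-3) + 0.1715·4 + (-0.1715)·1 + (-0.6860)·1 = -2.2295; e_2·v_3 = 0.6307·(-3) + 0.3425·4 + 0.2120·1 + 0.6633·1 = 0.3534.
u_3 = v_3 + 2.2295·e_1 − 0.3534·e_2 = (-1.6935, 4.2613, 0.5427, -0.7638).
‖u_3‖ = 4.6802, so e_3 = (-0.3618, 0.9105, 0.1160, -0.1632).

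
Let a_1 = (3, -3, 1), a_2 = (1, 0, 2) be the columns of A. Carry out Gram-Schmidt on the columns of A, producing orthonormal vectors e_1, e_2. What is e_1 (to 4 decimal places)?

a_1 = (3, -3, 1); ‖a_1‖ = 4.3589, so e_1 = (0.6882, -0.6882, 0.2294).

e_1 = (0.6882, -0.6882, 0.2294)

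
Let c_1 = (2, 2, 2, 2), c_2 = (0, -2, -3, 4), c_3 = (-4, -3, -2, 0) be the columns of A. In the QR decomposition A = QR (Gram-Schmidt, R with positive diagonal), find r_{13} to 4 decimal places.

c_1 = (2, 2, 2, 2); ‖c_1‖ = 4.0000, so e_1 = (0.5000, 0.5000, 0.5000, 0.5000).
r_{13} = e_1·c_3 = -4.5000.

r_{13} = -4.5000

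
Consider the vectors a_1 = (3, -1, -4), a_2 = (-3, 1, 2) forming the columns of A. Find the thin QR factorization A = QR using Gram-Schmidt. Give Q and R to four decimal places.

q_1 = a_1/‖a_1‖ = (3, -1, -4)/5.0990 = (0.5883, -0.1961, -0.7845).
r_{12} = q_1·a_2 = -3.5301.
u_2 = a_2 + 3.5301·q_1 = (-0.9231, 0.3077, -0.7692).
‖u_2‖ = 1.2403, so q_2 = (-0.7442, 0.2481, -0.6202).

Q = [[0.5883, -0.7442], [-0.1961, 0.2481], [-0.7845, -0.6202]], R = [[5.0990, -3.5301], [0.0000, 1.2403]]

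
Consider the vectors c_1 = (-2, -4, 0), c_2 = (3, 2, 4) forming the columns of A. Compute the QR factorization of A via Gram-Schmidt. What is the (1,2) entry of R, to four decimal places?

c_1 = (-2, -4, 0); ‖c_1‖ = 4.4721, so e_1 = (-0.4472, -0.8944, 0.0000).
r_{12} = e_1·c_2 = -3.1305.

r_{12} = -3.1305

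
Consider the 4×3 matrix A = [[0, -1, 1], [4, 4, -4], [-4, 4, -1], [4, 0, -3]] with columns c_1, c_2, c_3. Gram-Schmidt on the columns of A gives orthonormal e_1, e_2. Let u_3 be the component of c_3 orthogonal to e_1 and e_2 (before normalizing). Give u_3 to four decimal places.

u_3 = (0.3636, 0.5455, -0.4545, -1.0000)

e_1 = c_1/‖c_1‖ = (0, 4, -4, 4)/6.9282 = (0.0000, 0.5774, -0.5774, 0.5774).
r_{12} = e_1·c_2 = 0.0000.
u_2 = c_2 + 0.0000·e_1 = (-1.0000, 4.0000, 4.0000, 0.0000).
‖u_2‖ = 5.7446, so e_2 = (-0.1741, 0.6963, 0.6963, 0.0000).
r_{13} = e_1·c_3 = -3.4641; r_{23} = e_2·c_3 = -3.6556.
u_3 = c_3 + 3.4641·e_1 + 3.6556·e_2 = (0.3636, 0.5455, -0.4545, -1.0000).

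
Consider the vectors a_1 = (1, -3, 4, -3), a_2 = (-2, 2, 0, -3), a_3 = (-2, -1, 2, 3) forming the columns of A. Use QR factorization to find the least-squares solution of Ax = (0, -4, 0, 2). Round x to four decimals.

a_1 = (1, -3, 4, -3); ‖a_1‖ = 5.9161, so q_1 = (0.1690, -0.5071, 0.6761, -0.5071).
q_1·a_2 = 0.1690·(-2) + (-0.5071)·2 + 0.6761·0 + (-0.5071)·(-3) = 0.1690.
u_2 = a_2 − 0.1690·q_1 = (-2.0286, 2.0857, -0.1143, -2.9143).
‖u_2‖ = 4.1196, so q_2 = (-0.4924, 0.5063, -0.0277, -0.7074).
q_1·a_3 = 0.1690·(-2) + (-0.5071)·(-1) + 0.6761·2 + (-0.5071)·3 = 0.0000; q_2·a_3 = (-0.4924)·(-2) + 0.5063·(-1) + (-0.0277)·2 + (-0.7074)·3 = -1.6992.
u_3 = a_3 + 0.0000·q_1 + 1.6992·q_2 = (-2.8367, -0.1397, 1.9529, 1.7980).
‖u_3‖ = 3.8875, so q_3 = (-0.7297, -0.0359, 0.5023, 0.4625).
Qᵀb = (1.0142, -3.4400, 1.0688).
Back-substitute: x_3 = 1.0688/3.8875 = 0.2749.
x_2 = (-3.4400 + 1.6992·0.2749)/4.1196 = -0.7216.
x_1 = (1.0142 − 0.1690·(-0.7216) + 0.0000·0.2749)/5.9161 = 0.1920.

x = (0.1920, -0.7216, 0.2749)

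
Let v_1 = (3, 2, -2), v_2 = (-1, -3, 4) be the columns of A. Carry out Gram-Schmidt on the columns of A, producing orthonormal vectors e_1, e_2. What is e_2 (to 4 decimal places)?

e_1 = v_1/‖v_1‖ = (3, 2, -2)/4.1231 = (0.7276, 0.4851, -0.4851).
r_{12} = e_1·v_2 = -4.1231.
u_2 = v_2 + 4.1231·e_1 = (2.0000, -1.0000, 2.0000).
‖u_2‖ = 3.0000, so e_2 = (0.6667, -0.3333, 0.6667).

e_2 = (0.6667, -0.3333, 0.6667)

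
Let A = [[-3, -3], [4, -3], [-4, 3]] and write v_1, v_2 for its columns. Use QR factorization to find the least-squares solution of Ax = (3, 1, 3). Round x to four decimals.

e_1 = v_1/‖v_1‖ = (-3, 4, -4)/6.4031 = (-0.4685, 0.6247, -0.6247).
r_{12} = e_1·v_2 = -2.3426.
u_2 = v_2 + 2.3426·e_1 = (-4.0976, -1.5366, 1.5366).
‖u_2‖ = 4.6381, so e_2 = (-0.8835, -0.3313, 0.3313).
Qᵀb = (-2.6550, -1.9878).
Back-substitute: x_2 = -1.9878/4.6381 = -0.4286.
x_1 = (-2.6550 + 2.3426·(-0.4286))/6.4031 = -0.5714.

x = (-0.5714, -0.4286)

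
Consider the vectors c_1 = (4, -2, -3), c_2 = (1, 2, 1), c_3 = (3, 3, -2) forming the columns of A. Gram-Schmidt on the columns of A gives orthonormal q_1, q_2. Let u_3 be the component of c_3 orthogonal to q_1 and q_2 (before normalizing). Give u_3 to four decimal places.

u_3 = (-0.7030, 1.2303, -1.7576)

q_1 = c_1/‖c_1‖ = (4, -2, -3)/5.3852 = (0.7428, -0.3714, -0.5571).
r_{12} = q_1·c_2 = -0.5571.
u_2 = c_2 + 0.5571·q_1 = (1.4138, 1.7931, 0.6897).
‖u_2‖ = 2.3853, so q_2 = (0.5927, 0.7517, 0.2891).
r_{13} = q_1·c_3 = 2.2283; r_{23} = q_2·c_3 = 3.4551.
u_3 = c_3 − 2.2283·q_1 − 3.4551·q_2 = (-0.7030, 1.2303, -1.7576).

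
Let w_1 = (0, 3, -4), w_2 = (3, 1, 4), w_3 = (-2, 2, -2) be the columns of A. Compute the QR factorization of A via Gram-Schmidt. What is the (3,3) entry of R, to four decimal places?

w_1 = (0, 3, -4); ‖w_1‖ = 5.0000, so q_1 = (0.0000, 0.6000, -0.8000).
q_1·w_2 = 0.0000·3 + 0.6000·1 + (-0.8000)·4 = -2.6000.
u_2 = w_2 + 2.6000·q_1 = (3.0000, 2.5600, 1.9200).
‖u_2‖ = 4.3863, so q_2 = (0.6839, 0.5836, 0.4377).
q_1·w_3 = 0.0000·(-2) + 0.6000·2 + (-0.8000)·(-2) = 2.8000; q_2·w_3 = 0.6839·(-2) + 0.5836·2 + 0.4377·(-2) = -1.0761.
u_3 = w_3 − 2.8000·q_1 + 1.0761·q_2 = (-1.2640, 0.9480, 0.7110).
r_{33} = ‖u_3‖ = 1.7327.

r_{33} = 1.7327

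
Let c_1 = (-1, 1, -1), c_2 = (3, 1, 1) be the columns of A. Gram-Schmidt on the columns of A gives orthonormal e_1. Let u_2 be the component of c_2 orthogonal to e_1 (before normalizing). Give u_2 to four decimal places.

u_2 = (2.0000, 2.0000, 0.0000)

c_1 = (-1, 1, -1); ‖c_1‖ = 1.7321, so e_1 = (-0.5774, 0.5774, -0.5774).
e_1·c_2 = (-0.5774)·3 + 0.5774·1 + (-0.5774)·1 = -1.7321.
u_2 = c_2 + 1.7321·e_1 = (2.0000, 2.0000, 0.0000).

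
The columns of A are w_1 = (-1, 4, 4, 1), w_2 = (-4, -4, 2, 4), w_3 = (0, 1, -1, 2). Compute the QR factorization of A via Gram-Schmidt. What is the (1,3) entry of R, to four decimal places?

q_1 = w_1/‖w_1‖ = (-1, 4, 4, 1)/5.8310 = (-0.1715, 0.6860, 0.6860, 0.1715).
r_{13} = q_1·w_3 = 0.3430.

r_{13} = 0.3430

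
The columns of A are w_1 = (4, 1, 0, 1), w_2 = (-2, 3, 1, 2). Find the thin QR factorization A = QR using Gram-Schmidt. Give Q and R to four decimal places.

w_1 = (4, 1, 0, 1); ‖w_1‖ = 4.2426, so q_1 = (0.9428, 0.2357, 0.0000, 0.2357).
q_1·w_2 = 0.9428·(-2) + 0.2357·3 + 0.0000·1 + 0.2357·2 = -0.7071.
u_2 = w_2 + 0.7071·q_1 = (-1.3333, 3.1667, 1.0000, 2.1667).
‖u_2‖ = 4.1833, so q_2 = (-0.3187, 0.7570, 0.2390, 0.5179).

Q = [[0.9428, -0.3187], [0.2357, 0.7570], [0.0000, 0.2390], [0.2357, 0.5179]], R = [[4.2426, -0.7071], [0.0000, 4.1833]]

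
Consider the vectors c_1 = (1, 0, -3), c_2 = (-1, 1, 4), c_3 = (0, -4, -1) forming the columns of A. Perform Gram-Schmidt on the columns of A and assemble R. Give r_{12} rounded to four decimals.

r_{12} = -4.1110

c_1 = (1, 0, -3); ‖c_1‖ = 3.1623, so e_1 = (0.3162, 0.0000, -0.9487).
r_{12} = e_1·c_2 = -4.1110.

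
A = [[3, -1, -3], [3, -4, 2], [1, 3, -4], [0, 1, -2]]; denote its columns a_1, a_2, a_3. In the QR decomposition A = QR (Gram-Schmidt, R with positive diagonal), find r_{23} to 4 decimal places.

r_{23} = -5.3146

a_1 = (3, 3, 1, 0); ‖a_1‖ = 4.3589, so e_1 = (0.6882, 0.6882, 0.2294, 0.0000).
e_1·a_2 = 0.6882·(-1) + 0.6882·(-4) + 0.2294·3 + 0.0000·1 = -2.7530.
u_2 = a_2 + 2.7530·e_1 = (0.8947, -2.1053, 3.6316, 1.0000).
‖u_2‖ = 4.4069, so e_2 = (0.2030, -0.4777, 0.8241, 0.2269).
r_{23} = e_2·a_3 = -5.3146.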